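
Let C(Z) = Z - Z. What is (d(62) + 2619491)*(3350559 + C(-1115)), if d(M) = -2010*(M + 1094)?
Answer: 991534275429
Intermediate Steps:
d(M) = -2198940 - 2010*M (d(M) = -2010*(1094 + M) = -2198940 - 2010*M)
C(Z) = 0
(d(62) + 2619491)*(3350559 + C(-1115)) = ((-2198940 - 2010*62) + 2619491)*(3350559 + 0) = ((-2198940 - 124620) + 2619491)*3350559 = (-2323560 + 2619491)*3350559 = 295931*3350559 = 991534275429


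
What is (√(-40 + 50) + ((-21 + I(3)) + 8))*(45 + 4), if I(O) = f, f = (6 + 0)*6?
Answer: 1127 + 49*√10 ≈ 1282.0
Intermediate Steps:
f = 36 (f = 6*6 = 36)
I(O) = 36
(√(-40 + 50) + ((-21 + I(3)) + 8))*(45 + 4) = (√(-40 + 50) + ((-21 + 36) + 8))*(45 + 4) = (√10 + (15 + 8))*49 = (√10 + 23)*49 = (23 + √10)*49 = 1127 + 49*√10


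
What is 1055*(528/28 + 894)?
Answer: 6741450/7 ≈ 9.6306e+5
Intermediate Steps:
1055*(528/28 + 894) = 1055*(528*(1/28) + 894) = 1055*(132/7 + 894) = 1055*(6390/7) = 6741450/7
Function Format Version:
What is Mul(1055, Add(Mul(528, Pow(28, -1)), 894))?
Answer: Rational(6741450, 7) ≈ 9.6306e+5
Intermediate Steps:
Mul(1055, Add(Mul(528, Pow(28, -1)), 894)) = Mul(1055, Add(Mul(528, Rational(1, 28)), 894)) = Mul(1055, Add(Rational(132, 7), 894)) = Mul(1055, Rational(6390, 7)) = Rational(6741450, 7)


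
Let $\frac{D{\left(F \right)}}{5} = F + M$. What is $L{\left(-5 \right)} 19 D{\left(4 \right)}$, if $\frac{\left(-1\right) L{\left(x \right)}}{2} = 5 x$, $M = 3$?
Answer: $33250$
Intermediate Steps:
$L{\left(x \right)} = - 10 x$ ($L{\left(x \right)} = - 2 \cdot 5 x = - 10 x$)
$D{\left(F \right)} = 15 + 5 F$ ($D{\left(F \right)} = 5 \left(F + 3\right) = 5 \left(3 + F\right) = 15 + 5 F$)
$L{\left(-5 \right)} 19 D{\left(4 \right)} = \left(-10\right) \left(-5\right) 19 \left(15 + 5 \cdot 4\right) = 50 \cdot 19 \left(15 + 20\right) = 950 \cdot 35 = 33250$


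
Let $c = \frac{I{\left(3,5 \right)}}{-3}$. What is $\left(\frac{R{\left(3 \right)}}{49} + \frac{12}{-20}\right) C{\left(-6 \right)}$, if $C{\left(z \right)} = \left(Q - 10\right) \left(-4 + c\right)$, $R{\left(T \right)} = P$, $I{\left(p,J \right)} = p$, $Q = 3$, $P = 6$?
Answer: $- \frac{117}{7} \approx -16.714$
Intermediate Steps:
$c = -1$ ($c = \frac{3}{-3} = 3 \left(- \frac{1}{3}\right) = -1$)
$R{\left(T \right)} = 6$
$C{\left(z \right)} = 35$ ($C{\left(z \right)} = \left(3 - 10\right) \left(-4 - 1\right) = \left(-7\right) \left(-5\right) = 35$)
$\left(\frac{R{\left(3 \right)}}{49} + \frac{12}{-20}\right) C{\left(-6 \right)} = \left(\frac{6}{49} + \frac{12}{-20}\right) 35 = \left(6 \cdot \frac{1}{49} + 12 \left(- \frac{1}{20}\right)\right) 35 = \left(\frac{6}{49} - \frac{3}{5}\right) 35 = \left(- \frac{117}{245}\right) 35 = - \frac{117}{7}$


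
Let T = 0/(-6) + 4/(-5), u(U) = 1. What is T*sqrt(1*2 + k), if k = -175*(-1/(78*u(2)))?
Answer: -2*sqrt(25818)/195 ≈ -1.6480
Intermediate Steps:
T = -4/5 (T = 0*(-1/6) + 4*(-1/5) = 0 - 4/5 = -4/5 ≈ -0.80000)
k = 175/78 (k = -175/((-78*1)) = -175/(-78) = -175*(-1/78) = 175/78 ≈ 2.2436)
T*sqrt(1*2 + k) = -4*sqrt(1*2 + 175/78)/5 = -4*sqrt(2 + 175/78)/5 = -2*sqrt(25818)/195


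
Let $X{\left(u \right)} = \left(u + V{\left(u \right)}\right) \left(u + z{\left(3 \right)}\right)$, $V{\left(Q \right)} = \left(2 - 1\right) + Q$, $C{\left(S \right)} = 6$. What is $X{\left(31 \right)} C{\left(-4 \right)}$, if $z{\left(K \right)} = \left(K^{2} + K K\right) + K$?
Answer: $19656$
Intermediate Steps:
$V{\left(Q \right)} = 1 + Q$
$z{\left(K \right)} = K + 2 K^{2}$ ($z{\left(K \right)} = \left(K^{2} + K^{2}\right) + K = 2 K^{2} + K = K + 2 K^{2}$)
$X{\left(u \right)} = \left(1 + 2 u\right) \left(21 + u\right)$ ($X{\left(u \right)} = \left(u + \left(1 + u\right)\right) \left(u + 3 \left(1 + 2 \cdot 3\right)\right) = \left(1 + 2 u\right) \left(u + 3 \left(1 + 6\right)\right) = \left(1 + 2 u\right) \left(u + 3 \cdot 7\right) = \left(1 + 2 u\right) \left(u + 21\right) = \left(1 + 2 u\right) \left(21 + u\right)$)
$X{\left(31 \right)} C{\left(-4 \right)} = \left(21 + 2 \cdot 31^{2} + 43 \cdot 31\right) 6 = \left(21 + 2 \cdot 961 + 1333\right) 6 = \left(21 + 1922 + 1333\right) 6 = 3276 \cdot 6 = 19656$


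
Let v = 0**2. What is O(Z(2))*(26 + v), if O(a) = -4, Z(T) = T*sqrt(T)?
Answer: -104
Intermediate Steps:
Z(T) = T**(3/2)
v = 0
O(Z(2))*(26 + v) = -4*(26 + 0) = -4*26 = -104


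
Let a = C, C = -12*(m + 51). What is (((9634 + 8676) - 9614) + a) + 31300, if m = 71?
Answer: 38532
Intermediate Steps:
C = -1464 (C = -12*(71 + 51) = -12*122 = -1464)
a = -1464
(((9634 + 8676) - 9614) + a) + 31300 = (((9634 + 8676) - 9614) - 1464) + 31300 = ((18310 - 9614) - 1464) + 31300 = (8696 - 1464) + 31300 = 7232 + 31300 = 38532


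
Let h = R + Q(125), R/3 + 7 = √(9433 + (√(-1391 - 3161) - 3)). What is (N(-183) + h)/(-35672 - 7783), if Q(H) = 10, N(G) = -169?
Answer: 12/2897 - √(9430 + 2*I*√1138)/14485 ≈ -0.0025619 - 2.3982e-5*I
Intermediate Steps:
R = -21 + 3*√(9430 + 2*I*√1138) (R = -21 + 3*√(9433 + (√(-1391 - 3161) - 3)) = -21 + 3*√(9433 + (√(-4552) - 3)) = -21 + 3*√(9433 + (2*I*√1138 - 3)) = -21 + 3*√(9433 + (-3 + 2*I*√1138)) = -21 + 3*√(9430 + 2*I*√1138) ≈ 270.33 + 1.0422*I)
h = -11 + 3*√(9430 + 2*I*√1138) (h = (-21 + 3*√(9430 + 2*I*√1138)) + 10 = -11 + 3*√(9430 + 2*I*√1138) ≈ 280.33 + 1.0422*I)
(N(-183) + h)/(-35672 - 7783) = (-169 + (-11 + 3*√(9430 + 2*I*√1138)))/(-35672 - 7783) = (-180 + 3*√(9430 + 2*I*√1138))/(-43455) = (-180 + 3*√(9430 + 2*I*√1138))*(-1/43455) = 12/2897 - √(9430 + 2*I*√1138)/14485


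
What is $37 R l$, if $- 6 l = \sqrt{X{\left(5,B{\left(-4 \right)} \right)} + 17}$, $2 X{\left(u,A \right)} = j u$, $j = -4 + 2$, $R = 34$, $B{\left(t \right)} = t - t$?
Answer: $- \frac{1258 \sqrt{3}}{3} \approx -726.31$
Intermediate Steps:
$B{\left(t \right)} = 0$
$j = -2$
$X{\left(u,A \right)} = - u$ ($X{\left(u,A \right)} = \frac{\left(-2\right) u}{2} = - u$)
$l = - \frac{\sqrt{3}}{3}$ ($l = - \frac{\sqrt{\left(-1\right) 5 + 17}}{6} = - \frac{\sqrt{-5 + 17}}{6} = - \frac{\sqrt{12}}{6} = - \frac{2 \sqrt{3}}{6} = - \frac{\sqrt{3}}{3} \approx -0.57735$)
$37 R l = 37 \cdot 34 \left(- \frac{\sqrt{3}}{3}\right) = 1258 \left(- \frac{\sqrt{3}}{3}\right) = - \frac{1258 \sqrt{3}}{3}$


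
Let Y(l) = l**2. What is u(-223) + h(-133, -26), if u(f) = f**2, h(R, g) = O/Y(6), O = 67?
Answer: 1790311/36 ≈ 49731.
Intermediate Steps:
h(R, g) = 67/36 (h(R, g) = 67/(6**2) = 67/36)
u(-223) + h(-133, -26) = (-223)**2 + 67/36 = 49729 + 67/36 = 1790311/36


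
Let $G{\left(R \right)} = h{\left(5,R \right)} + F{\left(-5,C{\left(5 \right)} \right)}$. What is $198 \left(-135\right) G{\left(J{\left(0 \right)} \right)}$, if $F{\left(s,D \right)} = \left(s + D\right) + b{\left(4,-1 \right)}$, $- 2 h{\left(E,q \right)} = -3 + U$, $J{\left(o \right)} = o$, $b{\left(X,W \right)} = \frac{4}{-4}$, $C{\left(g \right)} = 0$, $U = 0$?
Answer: $120285$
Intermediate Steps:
$b{\left(X,W \right)} = -1$ ($b{\left(X,W \right)} = 4 \left(- \frac{1}{4}\right) = -1$)
$h{\left(E,q \right)} = \frac{3}{2}$ ($h{\left(E,q \right)} = - \frac{-3 + 0}{2} = \left(- \frac{1}{2}\right) \left(-3\right) = \frac{3}{2}$)
$F{\left(s,D \right)} = -1 + D + s$ ($F{\left(s,D \right)} = \left(s + D\right) - 1 = \left(D + s\right) - 1 = -1 + D + s$)
$G{\left(R \right)} = - \frac{9}{2}$ ($G{\left(R \right)} = \frac{3}{2} - 6 = - \frac{9}{2}$)
$198 \left(-135\right) G{\left(J{\left(0 \right)} \right)} = 198 \left(-135\right) \left(- \frac{9}{2}\right) = \left(-26730\right) \left(- \frac{9}{2}\right) = 120285$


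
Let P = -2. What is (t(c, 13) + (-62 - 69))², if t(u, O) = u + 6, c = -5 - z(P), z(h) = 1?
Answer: 17161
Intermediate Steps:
c = -6 (c = -5 - 1*1 = -5 - 1 = -6)
t(u, O) = 6 + u
(t(c, 13) + (-62 - 69))² = ((6 - 6) + (-62 - 69))² = (0 - 131)² = (-131)² = 17161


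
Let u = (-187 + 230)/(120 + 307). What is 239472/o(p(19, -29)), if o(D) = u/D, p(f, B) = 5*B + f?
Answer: -12884072544/43 ≈ -2.9963e+8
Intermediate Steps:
u = 43/427 ≈ 0.10070
p(f, B) = f + 5*B
o(D) = 43/(427*D)
239472/o(p(19, -29)) = 239472/((43/(427*(19 + 5*(-29))))) = 239472/((43/(427*(19 - 145)))) = 239472/(((43/427)/(-126))) = 239472/(((43/427)*(-1/126))) = 239472/(-43/53802) = 239472*(-53802/43) = -12884072544/43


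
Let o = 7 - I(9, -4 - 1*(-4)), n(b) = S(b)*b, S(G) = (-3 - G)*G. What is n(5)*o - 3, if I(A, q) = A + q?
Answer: 397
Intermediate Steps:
S(G) = G*(-3 - G)
n(b) = -b²*(3 + b) (n(b) = (-b*(3 + b))*b = -b²*(3 + b))
o = -2 (o = 7 - (9 + (-4 - 1*(-4))) = 7 - (9 + (-4 + 4)) = 7 - (9 + 0) = 7 - 1*9 = 7 - 9 = -2)
n(5)*o - 3 = (5²*(-3 - 1*5))*(-2) - 3 = (25*(-3 - 5))*(-2) - 3 = (25*(-8))*(-2) - 3 = -200*(-2) - 3 = 400 - 3 = 397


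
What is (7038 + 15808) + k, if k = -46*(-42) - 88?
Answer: 24690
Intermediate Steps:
k = 1844 (k = 1932 - 88 = 1844)
(7038 + 15808) + k = (7038 + 15808) + 1844 = 22846 + 1844 = 24690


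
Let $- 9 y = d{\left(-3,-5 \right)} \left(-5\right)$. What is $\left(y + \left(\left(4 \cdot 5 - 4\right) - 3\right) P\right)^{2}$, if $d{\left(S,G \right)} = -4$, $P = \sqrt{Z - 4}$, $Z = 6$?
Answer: $\frac{27778}{81} - \frac{520 \sqrt{2}}{9} \approx 261.23$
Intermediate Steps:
$P = \sqrt{2}$ ($P = \sqrt{6 - 4} = \sqrt{2} \approx 1.4142$)
$y = - \frac{20}{9}$ ($y = - \frac{\left(-4\right) \left(-5\right)}{9} = \left(- \frac{1}{9}\right) 20 = - \frac{20}{9} \approx -2.2222$)
$\left(y + \left(\left(4 \cdot 5 - 4\right) - 3\right) P\right)^{2} = \left(- \frac{20}{9} + \left(\left(4 \cdot 5 - 4\right) - 3\right) \sqrt{2}\right)^{2} = \left(- \frac{20}{9} + \left(\left(20 - 4\right) - 3\right) \sqrt{2}\right)^{2} = \left(- \frac{20}{9} + \left(16 - 3\right) \sqrt{2}\right)^{2} = \left(- \frac{20}{9} + 13 \sqrt{2}\right)^{2}$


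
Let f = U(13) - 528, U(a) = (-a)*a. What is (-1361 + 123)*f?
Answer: 862886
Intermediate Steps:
U(a) = -a²
f = -697 (f = -1*13² - 528 = -1*169 - 528 = -169 - 528 = -697)
(-1361 + 123)*f = (-1361 + 123)*(-697) = -1238*(-697) = 862886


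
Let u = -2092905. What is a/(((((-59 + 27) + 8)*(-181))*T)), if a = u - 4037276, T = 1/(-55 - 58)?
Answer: 692710453/4344 ≈ 1.5946e+5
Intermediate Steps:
T = -1/113 (T = 1/(-113) = -1/113 ≈ -0.0088496)
a = -6130181 (a = -2092905 - 4037276 = -6130181)
a/(((((-59 + 27) + 8)*(-181))*T)) = -6130181*113/(181*((-59 + 27) + 8)) = -6130181*113/(181*(-32 + 8)) = -6130181/(-24*(-181)*(-1/113)) = -6130181/(4344*(-1/113)) = -6130181/(-4344/113) = -6130181*(-113/4344) = 692710453/4344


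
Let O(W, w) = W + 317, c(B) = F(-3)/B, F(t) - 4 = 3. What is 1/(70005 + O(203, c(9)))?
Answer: 1/70525 ≈ 1.4179e-5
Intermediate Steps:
F(t) = 7 (F(t) = 4 + 3 = 7)
c(B) = 7/B
O(W, w) = 317 + W
1/(70005 + O(203, c(9))) = 1/(70005 + (317 + 203)) = 1/(70005 + 520) = 1/70525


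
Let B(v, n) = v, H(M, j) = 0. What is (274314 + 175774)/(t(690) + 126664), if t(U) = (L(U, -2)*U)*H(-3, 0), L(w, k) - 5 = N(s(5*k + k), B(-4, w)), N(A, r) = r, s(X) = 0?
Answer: 56261/15833 ≈ 3.5534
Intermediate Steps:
L(w, k) = 1 (L(w, k) = 5 - 4 = 1)
t(U) = 0 (t(U) = (1*U)*0 = U*0 = 0)
(274314 + 175774)/(t(690) + 126664) = (274314 + 175774)/(0 + 126664) = 450088/126664 = 450088*(1/126664) = 56261/15833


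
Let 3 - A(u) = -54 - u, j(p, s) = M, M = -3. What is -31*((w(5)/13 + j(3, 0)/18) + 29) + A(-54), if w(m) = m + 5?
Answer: -71345/78 ≈ -914.68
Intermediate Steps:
j(p, s) = -3
A(u) = 57 + u (A(u) = 3 - (-54 - u) = 3 + (54 + u) = 57 + u)
w(m) = 5 + m
-31*((w(5)/13 + j(3, 0)/18) + 29) + A(-54) = -31*(((5 + 5)/13 - 3/18) + 29) + (57 - 54) = -31*((10*(1/13) - 3*1/18) + 29) + 3 = -31*((10/13 - ⅙) + 29) + 3 = -31*(47/78 + 29) + 3 = -31*2309/78 + 3 = -71579/78 + 3 = -71345/78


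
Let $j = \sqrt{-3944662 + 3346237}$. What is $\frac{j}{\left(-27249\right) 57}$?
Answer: $- \frac{5 i \sqrt{23937}}{1553193} \approx - 0.00049806 i$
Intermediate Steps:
$j = 5 i \sqrt{23937}$ ($j = \sqrt{-598425} = 5 i \sqrt{23937} \approx 773.58 i$)
$\frac{j}{\left(-27249\right) 57} = \frac{5 i \sqrt{23937}}{\left(-27249\right) 57} = \frac{5 i \sqrt{23937}}{-1553193} = 5 i \sqrt{23937} \left(- \frac{1}{1553193}\right) = - \frac{5 i \sqrt{23937}}{1553193}$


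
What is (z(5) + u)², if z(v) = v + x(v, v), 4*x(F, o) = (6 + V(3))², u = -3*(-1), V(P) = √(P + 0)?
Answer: 5473/16 + 213*√3/2 ≈ 526.53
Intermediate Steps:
V(P) = √P
u = 3
x(F, o) = (6 + √3)²/4
z(v) = v + (6 + √3)²/4
(z(5) + u)² = ((39/4 + 5 + 3*√3) + 3)² = ((59/4 + 3*√3) + 3)² = (71/4 + 3*√3)²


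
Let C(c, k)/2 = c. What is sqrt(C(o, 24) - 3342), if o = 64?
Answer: I*sqrt(3214) ≈ 56.692*I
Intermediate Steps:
C(c, k) = 2*c
sqrt(C(o, 24) - 3342) = sqrt(2*64 - 3342) = sqrt(128 - 3342) = sqrt(-3214) = I*sqrt(3214)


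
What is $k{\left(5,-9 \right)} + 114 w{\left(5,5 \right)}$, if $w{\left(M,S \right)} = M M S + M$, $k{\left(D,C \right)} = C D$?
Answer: $14775$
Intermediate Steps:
$w{\left(M,S \right)} = M + S M^{2}$ ($w{\left(M,S \right)} = M^{2} S + M = S M^{2} + M = M + S M^{2}$)
$k{\left(5,-9 \right)} + 114 w{\left(5,5 \right)} = \left(-9\right) 5 + 114 \cdot 5 \left(1 + 5 \cdot 5\right) = -45 + 114 \cdot 5 \left(1 + 25\right) = -45 + 114 \cdot 5 \cdot 26 = -45 + 114 \cdot 130 = -45 + 14820 = 14775$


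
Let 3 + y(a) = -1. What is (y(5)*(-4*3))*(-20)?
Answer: -960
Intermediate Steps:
y(a) = -4 (y(a) = -3 - 1 = -4)
(y(5)*(-4*3))*(-20) = -(-16)*3*(-20) = -4*(-12)*(-20) = 48*(-20) = -960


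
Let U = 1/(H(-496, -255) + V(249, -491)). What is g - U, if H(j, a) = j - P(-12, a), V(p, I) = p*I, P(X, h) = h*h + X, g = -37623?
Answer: -7064395463/187768 ≈ -37623.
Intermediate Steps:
P(X, h) = X + h**2 (P(X, h) = h**2 + X = X + h**2)
V(p, I) = I*p
H(j, a) = 12 + j - a**2 (H(j, a) = j - (-12 + a**2) = j + (12 - a**2) = 12 + j - a**2)
U = -1/187768 (U = 1/((12 - 496 - 1*(-255)**2) - 491*249) = 1/((12 - 496 - 1*65025) - 122259) = 1/((12 - 496 - 65025) - 122259) = 1/(-65509 - 122259) = 1/(-187768) = -1/187768 ≈ -5.3257e-6)
g - U = -37623 - 1*(-1/187768) = -37623 + 1/187768 = -7064395463/187768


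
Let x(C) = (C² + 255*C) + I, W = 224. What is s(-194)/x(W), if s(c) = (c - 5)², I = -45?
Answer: 39601/107251 ≈ 0.36924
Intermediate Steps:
x(C) = -45 + C² + 255*C (x(C) = (C² + 255*C) - 45 = -45 + C² + 255*C)
s(c) = (-5 + c)²
s(-194)/x(W) = (-5 - 194)²/(-45 + 224² + 255*224) = (-199)²/(-45 + 50176 + 57120) = 39601/107251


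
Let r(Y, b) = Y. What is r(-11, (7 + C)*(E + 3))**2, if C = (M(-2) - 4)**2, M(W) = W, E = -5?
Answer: 121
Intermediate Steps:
C = 36 (C = (-2 - 4)**2 = (-6)**2 = 36)
r(-11, (7 + C)*(E + 3))**2 = (-11)**2 = 121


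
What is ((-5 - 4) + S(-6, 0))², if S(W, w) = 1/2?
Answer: 289/4 ≈ 72.250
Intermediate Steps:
S(W, w) = ½
((-5 - 4) + S(-6, 0))² = ((-5 - 4) + ½)² = (-9 + ½)² = (-17/2)² = 289/4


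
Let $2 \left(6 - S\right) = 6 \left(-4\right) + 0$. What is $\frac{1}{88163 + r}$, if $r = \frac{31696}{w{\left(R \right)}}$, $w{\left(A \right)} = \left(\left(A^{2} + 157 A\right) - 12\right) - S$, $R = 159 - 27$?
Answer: $\frac{19059}{1680314465} \approx 1.1343 \cdot 10^{-5}$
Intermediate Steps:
$S = 18$ ($S = 6 - \frac{6 \left(-4\right) + 0}{2} = 6 - \frac{-24 + 0}{2} = 6 - -12 = 6 + 12 = 18$)
$R = 132$ ($R = 159 - 27 = 132$)
$w{\left(A \right)} = -30 + A^{2} + 157 A$ ($w{\left(A \right)} = \left(\left(A^{2} + 157 A\right) - 12\right) - 18 = \left(-12 + A^{2} + 157 A\right) - 18 = -30 + A^{2} + 157 A$)
$r = \frac{15848}{19059}$ ($r = \frac{31696}{-30 + 132^{2} + 157 \cdot 132} = \frac{31696}{-30 + 17424 + 20724} = \frac{31696}{38118} = 31696 \cdot \frac{1}{38118} = \frac{15848}{19059} \approx 0.83152$)
$\frac{1}{88163 + r} = \frac{1}{88163 + \frac{15848}{19059}} = \frac{1}{\frac{1680314465}{19059}} = \frac{19059}{1680314465}$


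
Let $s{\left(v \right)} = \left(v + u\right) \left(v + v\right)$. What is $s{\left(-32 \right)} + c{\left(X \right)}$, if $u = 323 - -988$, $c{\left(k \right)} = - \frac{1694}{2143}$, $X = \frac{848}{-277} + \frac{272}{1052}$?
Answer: $- \frac{175419102}{2143} \approx -81857.0$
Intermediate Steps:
$X = - \frac{204188}{72851}$ ($X = 848 \left(- \frac{1}{277}\right) + 272 \cdot \frac{1}{1052} = - \frac{848}{277} + \frac{68}{263} = - \frac{204188}{72851} \approx -2.8028$)
$c{\left(k \right)} = - \frac{1694}{2143}$ ($c{\left(k \right)} = \left(-1694\right) \frac{1}{2143} = - \frac{1694}{2143}$)
$u = 1311$ ($u = 323 + 988 = 1311$)
$s{\left(v \right)} = 2 v \left(1311 + v\right)$ ($s{\left(v \right)} = \left(v + 1311\right) \left(v + v\right) = \left(1311 + v\right) 2 v = 2 v \left(1311 + v\right)$)
$s{\left(-32 \right)} + c{\left(X \right)} = 2 \left(-32\right) \left(1311 - 32\right) - \frac{1694}{2143} = 2 \left(-32\right) 1279 - \frac{1694}{2143} = -81856 - \frac{1694}{2143} = - \frac{175419102}{2143}$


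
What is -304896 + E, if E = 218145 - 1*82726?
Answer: -169477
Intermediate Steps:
E = 135419 (E = 218145 - 82726 = 135419)
-304896 + E = -304896 + 135419 = -169477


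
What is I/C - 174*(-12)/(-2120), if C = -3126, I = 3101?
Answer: -1637651/828390 ≈ -1.9769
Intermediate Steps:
I/C - 174*(-12)/(-2120) = 3101/(-3126) - 174*(-12)/(-2120) = 3101*(-1/3126) + 2088*(-1/2120) = -3101/3126 - 261/265 = -1637651/828390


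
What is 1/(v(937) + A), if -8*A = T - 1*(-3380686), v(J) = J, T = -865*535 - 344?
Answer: -8/2910071 ≈ -2.7491e-6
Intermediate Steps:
T = -463119 (T = -462775 - 344 = -463119)
A = -2917567/8 (A = -(-463119 - 1*(-3380686))/8 = -(-463119 + 3380686)/8 = -⅛*2917567 = -2917567/8 ≈ -3.6470e+5)
1/(v(937) + A) = 1/(937 - 2917567/8) = 1/(-2910071/8) = -8/2910071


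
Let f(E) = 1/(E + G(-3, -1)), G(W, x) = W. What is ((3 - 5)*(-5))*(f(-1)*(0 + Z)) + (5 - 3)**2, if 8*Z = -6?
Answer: 47/8 ≈ 5.8750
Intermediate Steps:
Z = -3/4 (Z = (1/8)*(-6) = -3/4 ≈ -0.75000)
f(E) = 1/(-3 + E) (f(E) = 1/(E - 3) = 1/(-3 + E))
((3 - 5)*(-5))*(f(-1)*(0 + Z)) + (5 - 3)**2 = ((3 - 5)*(-5))*((0 - 3/4)/(-3 - 1)) + (5 - 3)**2 = (-2*(-5))*(-3/4/(-4)) + 2**2 = 10*(-1/4*(-3/4)) + 4 = 10*(3/16) + 4 = 15/8 + 4 = 47/8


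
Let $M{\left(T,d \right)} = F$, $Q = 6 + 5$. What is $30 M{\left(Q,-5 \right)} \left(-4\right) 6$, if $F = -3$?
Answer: $2160$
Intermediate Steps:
$Q = 11$
$M{\left(T,d \right)} = -3$
$30 M{\left(Q,-5 \right)} \left(-4\right) 6 = 30 \left(\left(-3\right) \left(-4\right)\right) 6 = 30 \cdot 12 \cdot 6 = 360 \cdot 6 = 2160$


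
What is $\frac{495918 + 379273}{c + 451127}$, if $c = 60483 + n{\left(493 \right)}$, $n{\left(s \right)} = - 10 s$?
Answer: $\frac{875191}{506680} \approx 1.7273$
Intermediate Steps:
$c = 55553$ ($c = 60483 - 4930 = 55553$)
$\frac{495918 + 379273}{c + 451127} = \frac{495918 + 379273}{55553 + 451127} = \frac{875191}{506680}$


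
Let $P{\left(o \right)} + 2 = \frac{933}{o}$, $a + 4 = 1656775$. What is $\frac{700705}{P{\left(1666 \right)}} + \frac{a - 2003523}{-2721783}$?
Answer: $- \frac{1059113106176314}{2176519139} \approx -4.8661 \cdot 10^{5}$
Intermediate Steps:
$a = 1656771$ ($a = -4 + 1656775 = 1656771$)
$P{\left(o \right)} = -2 + \frac{933}{o}$
$\frac{700705}{P{\left(1666 \right)}} + \frac{a - 2003523}{-2721783} = \frac{700705}{-2 + \frac{933}{1666}} + \frac{1656771 - 2003523}{-2721783} = \frac{700705}{-2 + 933 \cdot \frac{1}{1666}} - - \frac{115584}{907261} = \frac{700705}{-2 + \frac{933}{1666}} + \frac{115584}{907261} = \frac{700705}{- \frac{2399}{1666}} + \frac{115584}{907261} = 700705 \left(- \frac{1666}{2399}\right) + \frac{115584}{907261} = - \frac{1167374530}{2399} + \frac{115584}{907261} = - \frac{1059113106176314}{2176519139}$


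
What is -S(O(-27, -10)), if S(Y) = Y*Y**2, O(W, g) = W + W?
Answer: 157464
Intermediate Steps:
O(W, g) = 2*W
S(Y) = Y**3
-S(O(-27, -10)) = -(2*(-27))**3 = -1*(-54)**3 = -1*(-157464) = 157464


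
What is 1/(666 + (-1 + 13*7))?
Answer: 1/756 ≈ 0.0013228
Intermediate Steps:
1/(666 + (-1 + 13*7)) = 1/(666 + (-1 + 91)) = 1/(666 + 90) = 1/756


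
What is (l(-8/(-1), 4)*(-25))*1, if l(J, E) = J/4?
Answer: -50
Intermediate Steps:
l(J, E) = J/4 (l(J, E) = J*(¼) = J/4)
(l(-8/(-1), 4)*(-25))*1 = (((-8/(-1))/4)*(-25))*1 = (((-8*(-1))/4)*(-25))*1 = (((¼)*8)*(-25))*1 = (2*(-25))*1 = -50*1 = -50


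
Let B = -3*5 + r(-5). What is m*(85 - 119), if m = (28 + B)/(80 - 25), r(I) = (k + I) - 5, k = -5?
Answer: 68/55 ≈ 1.2364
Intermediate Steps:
r(I) = -10 + I (r(I) = (-5 + I) - 5 = -10 + I)
B = -30 (B = -3*5 + (-10 - 5) = -15 - 15 = -30)
m = -2/55 (m = (28 - 30)/(80 - 25) = -2/55 ≈ -0.036364)
m*(85 - 119) = -2*(85 - 119)/55 = -2/55*(-34) = 68/55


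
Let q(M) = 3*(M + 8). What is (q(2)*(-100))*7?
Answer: -21000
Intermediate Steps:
q(M) = 24 + 3*M (q(M) = 3*(8 + M) = 24 + 3*M)
(q(2)*(-100))*7 = ((24 + 3*2)*(-100))*7 = ((24 + 6)*(-100))*7 = (30*(-100))*7 = -3000*7 = -21000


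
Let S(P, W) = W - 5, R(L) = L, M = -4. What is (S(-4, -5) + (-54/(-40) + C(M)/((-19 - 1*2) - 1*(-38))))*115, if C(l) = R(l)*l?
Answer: -60283/68 ≈ -886.51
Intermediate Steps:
C(l) = l**2 (C(l) = l*l = l**2)
S(P, W) = -5 + W
(S(-4, -5) + (-54/(-40) + C(M)/((-19 - 1*2) - 1*(-38))))*115 = ((-5 - 5) + (-54/(-40) + (-4)**2/((-19 - 1*2) - 1*(-38))))*115 = (-10 + (-54*(-1/40) + 16/((-19 - 2) + 38)))*115 = (-10 + (27/20 + 16/(-21 + 38)))*115 = (-10 + (27/20 + 16/17))*115 = (-10 + 779/340)*115 = -2621/340*115 = -60283/68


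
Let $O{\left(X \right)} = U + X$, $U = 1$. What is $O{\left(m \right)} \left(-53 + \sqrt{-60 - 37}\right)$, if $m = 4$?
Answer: $-265 + 5 i \sqrt{97} \approx -265.0 + 49.244 i$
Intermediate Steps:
$O{\left(X \right)} = 1 + X$
$O{\left(m \right)} \left(-53 + \sqrt{-60 - 37}\right) = \left(1 + 4\right) \left(-53 + \sqrt{-60 - 37}\right) = 5 \left(-53 + \sqrt{-97}\right) = 5 \left(-53 + i \sqrt{97}\right) = -265 + 5 i \sqrt{97}$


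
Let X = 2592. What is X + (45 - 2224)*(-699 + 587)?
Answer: 246640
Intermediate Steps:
X + (45 - 2224)*(-699 + 587) = 2592 + (45 - 2224)*(-699 + 587) = 2592 - 2179*(-112) = 2592 + 244048 = 246640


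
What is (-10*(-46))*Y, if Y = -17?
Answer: -7820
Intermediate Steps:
(-10*(-46))*Y = -10*(-46)*(-17) = 460*(-17) = -7820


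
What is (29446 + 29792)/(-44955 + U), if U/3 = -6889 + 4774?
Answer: -1097/950 ≈ -1.1547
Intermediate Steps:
U = -6345 (U = 3*(-6889 + 4774) = 3*(-2115) = -6345)
(29446 + 29792)/(-44955 + U) = (29446 + 29792)/(-44955 - 6345) = 59238/(-51300) = 59238*(-1/51300) = -1097/950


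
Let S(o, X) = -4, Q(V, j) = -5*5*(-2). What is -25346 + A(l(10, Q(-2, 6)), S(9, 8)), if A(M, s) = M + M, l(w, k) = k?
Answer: -25246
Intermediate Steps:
Q(V, j) = 50 (Q(V, j) = -25*(-2) = 50)
A(M, s) = 2*M
-25346 + A(l(10, Q(-2, 6)), S(9, 8)) = -25346 + 2*50 = -25346 + 100 = -25246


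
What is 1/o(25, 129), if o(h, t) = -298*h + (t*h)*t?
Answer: 1/408575 ≈ 2.4475e-6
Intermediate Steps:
o(h, t) = -298*h + h*t**2 (o(h, t) = -298*h + (h*t)*t = -298*h + h*t**2)
1/o(25, 129) = 1/(25*(-298 + 129**2)) = 1/(25*(-298 + 16641)) = 1/(25*16343) = 1/408575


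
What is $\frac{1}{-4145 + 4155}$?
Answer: $\frac{1}{10} \approx 0.1$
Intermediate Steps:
$\frac{1}{-4145 + 4155} = \frac{1}{10}$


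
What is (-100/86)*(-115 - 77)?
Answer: 9600/43 ≈ 223.26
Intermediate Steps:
(-100/86)*(-115 - 77) = -100*1/86*(-192) = -50/43*(-192) = 9600/43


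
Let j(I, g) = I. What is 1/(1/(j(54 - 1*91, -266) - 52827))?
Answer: -52864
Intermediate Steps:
1/(1/(j(54 - 1*91, -266) - 52827)) = 1/(1/((54 - 1*91) - 52827)) = 1/(1/((54 - 91) - 52827)) = 1/(1/(-37 - 52827)) = 1/(1/(-52864)) = 1/(-1/52864) = -52864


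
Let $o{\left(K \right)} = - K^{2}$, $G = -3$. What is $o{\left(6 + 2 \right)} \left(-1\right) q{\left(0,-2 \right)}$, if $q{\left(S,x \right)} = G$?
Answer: $-192$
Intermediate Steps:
$q{\left(S,x \right)} = -3$
$o{\left(6 + 2 \right)} \left(-1\right) q{\left(0,-2 \right)} = - \left(6 + 2\right)^{2} \left(-1\right) \left(-3\right) = - 8^{2} \left(-1\right) \left(-3\right) = \left(-1\right) 64 \left(-1\right) \left(-3\right) = \left(-64\right) \left(-1\right) \left(-3\right) = 64 \left(-3\right) = -192$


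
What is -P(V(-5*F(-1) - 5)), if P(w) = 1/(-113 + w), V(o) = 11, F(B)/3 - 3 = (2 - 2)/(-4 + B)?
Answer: 1/102 ≈ 0.0098039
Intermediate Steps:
F(B) = 9 (F(B) = 9 + 3*((2 - 2)/(-4 + B)) = 9 + 3*(0/(-4 + B)) = 9 + 3*0 = 9 + 0 = 9)
-P(V(-5*F(-1) - 5)) = -1/(-113 + 11) = -1/(-102) = -1*(-1/102) = 1/102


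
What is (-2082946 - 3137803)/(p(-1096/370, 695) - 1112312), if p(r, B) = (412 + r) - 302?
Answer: 965838565/205757918 ≈ 4.6941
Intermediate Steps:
p(r, B) = 110 + r
(-2082946 - 3137803)/(p(-1096/370, 695) - 1112312) = (-2082946 - 3137803)/((110 - 1096/370) - 1112312) = -5220749/((110 - 1096*1/370) - 1112312) = -5220749/((110 - 548/185) - 1112312) = -5220749/(19802/185 - 1112312) = -5220749/(-205757918/185) = -5220749*(-185/205757918) = 965838565/205757918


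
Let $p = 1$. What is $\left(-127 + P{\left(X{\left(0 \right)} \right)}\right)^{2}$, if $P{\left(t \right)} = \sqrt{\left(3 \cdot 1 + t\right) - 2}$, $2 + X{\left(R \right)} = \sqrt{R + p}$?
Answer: $16129$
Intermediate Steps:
$X{\left(R \right)} = -2 + \sqrt{1 + R}$ ($X{\left(R \right)} = -2 + \sqrt{R + 1} = -2 + \sqrt{1 + R}$)
$P{\left(t \right)} = \sqrt{1 + t}$ ($P{\left(t \right)} = \sqrt{\left(3 + t\right) - 2} = \sqrt{1 + t}$)
$\left(-127 + P{\left(X{\left(0 \right)} \right)}\right)^{2} = \left(-127 + \sqrt{1 - \left(2 - \sqrt{1 + 0}\right)}\right)^{2} = \left(-127 + \sqrt{1 - \left(2 - \sqrt{1}\right)}\right)^{2} = \left(-127 + \sqrt{1 + \left(-2 + 1\right)}\right)^{2} = \left(-127 + \sqrt{1 - 1}\right)^{2} = \left(-127 + \sqrt{0}\right)^{2} = \left(-127 + 0\right)^{2} = \left(-127\right)^{2} = 16129$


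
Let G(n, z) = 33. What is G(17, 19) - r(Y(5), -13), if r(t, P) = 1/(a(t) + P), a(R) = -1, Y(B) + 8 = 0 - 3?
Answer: 463/14 ≈ 33.071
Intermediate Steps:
Y(B) = -11 (Y(B) = -8 + (0 - 3) = -8 - 3 = -11)
r(t, P) = 1/(-1 + P)
G(17, 19) - r(Y(5), -13) = 33 - 1/(-1 - 13) = 33 - 1/(-14) = 33 - 1*(-1/14) = 33 + 1/14 = 463/14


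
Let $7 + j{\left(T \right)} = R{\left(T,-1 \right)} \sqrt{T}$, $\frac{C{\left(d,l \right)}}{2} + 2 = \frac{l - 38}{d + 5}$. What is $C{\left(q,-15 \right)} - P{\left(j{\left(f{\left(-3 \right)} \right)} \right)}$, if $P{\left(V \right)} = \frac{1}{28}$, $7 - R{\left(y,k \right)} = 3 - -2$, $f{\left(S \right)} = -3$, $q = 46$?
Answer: $- \frac{8731}{1428} \approx -6.1141$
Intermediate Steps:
$C{\left(d,l \right)} = -4 + \frac{2 \left(-38 + l\right)}{5 + d}$ ($C{\left(d,l \right)} = -4 + 2 \frac{l - 38}{d + 5} = -4 + 2 \frac{-38 + l}{5 + d} = -4 + \frac{2 \left(-38 + l\right)}{5 + d}$)
$R{\left(y,k \right)} = 2$ ($R{\left(y,k \right)} = 7 - \left(3 - -2\right) = 7 - \left(3 + 2\right) = 7 - 5 = 2$)
$j{\left(T \right)} = -7 + 2 \sqrt{T}$
$P{\left(V \right)} = \frac{1}{28}$
$C{\left(q,-15 \right)} - P{\left(j{\left(f{\left(-3 \right)} \right)} \right)} = \frac{2 \left(-48 - 15 - 92\right)}{5 + 46} - \frac{1}{28} = \frac{2 \left(-48 - 15 - 92\right)}{51} - \frac{1}{28} = 2 \cdot \frac{1}{51} \left(-155\right) - \frac{1}{28} = - \frac{310}{51} - \frac{1}{28} = - \frac{8731}{1428}$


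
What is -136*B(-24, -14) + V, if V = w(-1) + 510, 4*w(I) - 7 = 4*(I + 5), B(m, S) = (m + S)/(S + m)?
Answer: 1519/4 ≈ 379.75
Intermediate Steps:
B(m, S) = 1 (B(m, S) = (S + m)/(S + m) = 1)
w(I) = 27/4 + I (w(I) = 7/4 + (4*(I + 5))/4 = 7/4 + (4*(5 + I))/4 = 7/4 + (20 + 4*I)/4 = 7/4 + (5 + I) = 27/4 + I)
V = 2063/4 (V = (27/4 - 1) + 510 = 23/4 + 510 = 2063/4 ≈ 515.75)
-136*B(-24, -14) + V = -136*1 + 2063/4 = -136 + 2063/4 = 1519/4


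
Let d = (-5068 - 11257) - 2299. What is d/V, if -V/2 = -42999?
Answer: -3104/14333 ≈ -0.21656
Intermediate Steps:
V = 85998 (V = -2*(-42999) = 85998)
d = -18624 (d = -16325 - 2299 = -18624)
d/V = -18624/85998 = -18624*1/85998 = -3104/14333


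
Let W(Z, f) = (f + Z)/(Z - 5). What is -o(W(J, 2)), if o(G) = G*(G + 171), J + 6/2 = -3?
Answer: -7540/121 ≈ -62.314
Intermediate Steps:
J = -6 (J = -3 - 3 = -6)
W(Z, f) = (Z + f)/(-5 + Z)
o(G) = G*(171 + G)
-o(W(J, 2)) = -(-6 + 2)/(-5 - 6)*(171 + (-6 + 2)/(-5 - 6)) = --4/(-11)*(171 - 4/(-11)) = -(-1/11*(-4))*(171 - 1/11*(-4)) = -4*(171 + 4/11)/11 = -4*1885/(11*11) = -1*7540/121 = -7540/121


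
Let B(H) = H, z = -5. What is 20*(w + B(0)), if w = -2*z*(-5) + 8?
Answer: -840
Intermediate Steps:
w = -42 (w = -2*(-5)*(-5) + 8 = 10*(-5) + 8 = -50 + 8 = -42)
20*(w + B(0)) = 20*(-42 + 0) = 20*(-42) = -840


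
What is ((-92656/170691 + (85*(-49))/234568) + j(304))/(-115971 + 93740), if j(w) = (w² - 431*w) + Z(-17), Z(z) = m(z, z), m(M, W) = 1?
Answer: 1545794470022839/890099150074728 ≈ 1.7367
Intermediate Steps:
Z(z) = 1
j(w) = 1 + w² - 431*w (j(w) = (w² - 431*w) + 1 = 1 + w² - 431*w)
((-92656/170691 + (85*(-49))/234568) + j(304))/(-115971 + 93740) = ((-92656/170691 + (85*(-49))/234568) + (1 + 304² - 431*304))/(-115971 + 93740) = ((-92656*1/170691 - 4165*1/234568) + (1 + 92416 - 131024))/(-22231) = ((-92656/170691 - 4165/234568) - 38607)*(-1/22231) = (-22445060623/40038646488 - 38607)*(-1/22231) = -1545794470022839/40038646488*(-1/22231) = 1545794470022839/890099150074728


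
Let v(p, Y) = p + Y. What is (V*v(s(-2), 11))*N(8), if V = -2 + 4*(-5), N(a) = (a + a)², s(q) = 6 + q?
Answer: -84480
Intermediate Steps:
N(a) = 4*a² (N(a) = (2*a)² = 4*a²)
v(p, Y) = Y + p
V = -22 (V = -2 - 20 = -22)
(V*v(s(-2), 11))*N(8) = (-22*(11 + (6 - 2)))*(4*8²) = (-22*(11 + 4))*(4*64) = -22*15*256 = -330*256 = -84480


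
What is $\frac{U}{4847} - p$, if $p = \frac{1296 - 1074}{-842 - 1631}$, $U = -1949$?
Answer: $- \frac{3743843}{11986631} \approx -0.31234$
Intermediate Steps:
$p = - \frac{222}{2473}$ ($p = \frac{222}{-2473} = 222 \left(- \frac{1}{2473}\right) = - \frac{222}{2473} \approx -0.089769$)
$\frac{U}{4847} - p = - \frac{1949}{4847} - - \frac{222}{2473} = \left(-1949\right) \frac{1}{4847} + \frac{222}{2473} = - \frac{1949}{4847} + \frac{222}{2473} = - \frac{3743843}{11986631}$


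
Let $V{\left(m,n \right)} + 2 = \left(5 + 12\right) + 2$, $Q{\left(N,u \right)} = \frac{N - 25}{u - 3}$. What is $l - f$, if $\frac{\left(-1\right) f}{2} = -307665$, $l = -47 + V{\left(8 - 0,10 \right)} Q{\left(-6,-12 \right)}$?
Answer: $- \frac{9230128}{15} \approx -6.1534 \cdot 10^{5}$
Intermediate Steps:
$Q{\left(N,u \right)} = \frac{-25 + N}{-3 + u}$
$V{\left(m,n \right)} = 17$ ($V{\left(m,n \right)} = -2 + \left(\left(5 + 12\right) + 2\right) = -2 + \left(17 + 2\right) = -2 + 19 = 17$)
$l = - \frac{178}{15}$ ($l = -47 + 17 \frac{-25 - 6}{-3 - 12} = -47 + 17 \frac{1}{-15} \left(-31\right) = -47 + 17 \left(\left(- \frac{1}{15}\right) \left(-31\right)\right) = -47 + 17 \cdot \frac{31}{15} = -47 + \frac{527}{15} = - \frac{178}{15} \approx -11.867$)
$f = 615330$ ($f = \left(-2\right) \left(-307665\right) = 615330$)
$l - f = - \frac{178}{15} - 615330 = - \frac{9230128}{15}$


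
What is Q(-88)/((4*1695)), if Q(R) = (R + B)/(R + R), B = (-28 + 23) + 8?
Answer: 17/238656 ≈ 7.1232e-5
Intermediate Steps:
B = 3 (B = -5 + 8 = 3)
Q(R) = (3 + R)/(2*R) (Q(R) = (R + 3)/(R + R) = (3 + R)/((2*R)) = (3 + R)*(1/(2*R)) = (3 + R)/(2*R))
Q(-88)/((4*1695)) = ((1/2)*(3 - 88)/(-88))/((4*1695)) = ((1/2)*(-1/88)*(-85))/6780 = (85/176)*(1/6780) = 17/238656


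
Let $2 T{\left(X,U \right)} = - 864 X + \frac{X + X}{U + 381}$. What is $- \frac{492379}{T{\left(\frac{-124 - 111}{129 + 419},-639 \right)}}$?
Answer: $- \frac{69614512536}{26192395} \approx -2657.8$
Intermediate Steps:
$T{\left(X,U \right)} = - 432 X + \frac{X}{381 + U}$ ($T{\left(X,U \right)} = \frac{- 864 X + \frac{X + X}{U + 381}}{2} = \frac{- 864 X + \frac{2 X}{381 + U}}{2} = - 432 X + \frac{X}{381 + U}$)
$- \frac{492379}{T{\left(\frac{-124 - 111}{129 + 419},-639 \right)}} = - \frac{492379}{\left(-1\right) \frac{-124 - 111}{129 + 419} \frac{1}{381 - 639} \left(164591 + 432 \left(-639\right)\right)} = - \frac{492379}{\left(-1\right) \left(- \frac{235}{548}\right) \frac{1}{-258} \left(164591 - 276048\right)} = - \frac{492379}{\left(-1\right) \left(\left(-235\right) \frac{1}{548}\right) \left(- \frac{1}{258}\right) \left(-111457\right)} = - \frac{492379}{\left(-1\right) \left(- \frac{235}{548}\right) \left(- \frac{1}{258}\right) \left(-111457\right)} = - \frac{492379}{\frac{26192395}{141384}} = \left(-492379\right) \frac{141384}{26192395} = - \frac{69614512536}{26192395}$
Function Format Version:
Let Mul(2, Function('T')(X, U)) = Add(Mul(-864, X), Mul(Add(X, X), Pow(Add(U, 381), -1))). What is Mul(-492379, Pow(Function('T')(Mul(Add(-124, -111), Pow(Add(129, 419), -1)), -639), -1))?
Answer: Rational(-69614512536, 26192395) ≈ -2657.8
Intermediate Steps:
Function('T')(X, U) = Add(Mul(-432, X), Mul(X, Pow(Add(381, U), -1))) (Function('T')(X, U) = Mul(Rational(1, 2), Add(Mul(-864, X), Mul(Add(X, X), Pow(Add(U, 381), -1)))) = Mul(Rational(1, 2), Add(Mul(-864, X), Mul(Mul(2, X), Pow(Add(381, U), -1)))) = Mul(Rational(1, 2), Add(Mul(-864, X), Mul(2, X, Pow(Add(381, U), -1)))) = Add(Mul(-432, X), Mul(X, Pow(Add(381, U), -1))))
Mul(-492379, Pow(Function('T')(Mul(Add(-124, -111), Pow(Add(129, 419), -1)), -639), -1)) = Mul(-492379, Pow(Mul(-1, Mul(Add(-124, -111), Pow(Add(129, 419), -1)), Pow(Add(381, -639), -1), Add(164591, Mul(432, -639))), -1)) = Mul(-492379, Pow(Mul(-1, Mul(-235, Pow(548, -1)), Pow(-258, -1), Add(164591, -276048)), -1)) = Mul(-492379, Pow(Mul(-1, Mul(-235, Rational(1, 548)), Rational(-1, 258), -111457), -1)) = Mul(-492379, Pow(Mul(-1, Rational(-235, 548), Rational(-1, 258), -111457), -1)) = Mul(-492379, Pow(Rational(26192395, 141384), -1)) = Mul(-492379, Rational(141384, 26192395)) = Rational(-69614512536, 26192395)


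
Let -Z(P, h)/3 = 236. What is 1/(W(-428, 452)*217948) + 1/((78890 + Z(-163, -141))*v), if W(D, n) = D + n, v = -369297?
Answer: 4811191217/25170708208452768 ≈ 1.9114e-7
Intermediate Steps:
Z(P, h) = -708 (Z(P, h) = -3*236 = -708)
1/(W(-428, 452)*217948) + 1/((78890 + Z(-163, -141))*v) = 1/((-428 + 452)*217948) + 1/((78890 - 708)*(-369297)) = (1/217948)/24 - 1/369297/78182 = (1/24)*(1/217948) + (1/78182)*(-1/369297) = 1/5230752 - 1/28872378054 = 4811191217/25170708208452768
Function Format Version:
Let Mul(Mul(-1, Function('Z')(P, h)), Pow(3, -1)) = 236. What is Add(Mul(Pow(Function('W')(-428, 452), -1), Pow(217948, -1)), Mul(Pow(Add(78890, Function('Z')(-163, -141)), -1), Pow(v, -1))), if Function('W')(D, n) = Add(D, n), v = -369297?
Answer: Rational(4811191217, 25170708208452768) ≈ 1.9114e-7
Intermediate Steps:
Function('Z')(P, h) = -708 (Function('Z')(P, h) = Mul(-3, 236) = -708)
Add(Mul(Pow(Function('W')(-428, 452), -1), Pow(217948, -1)), Mul(Pow(Add(78890, Function('Z')(-163, -141)), -1), Pow(v, -1))) = Add(Mul(Pow(Add(-428, 452), -1), Pow(217948, -1)), Mul(Pow(Add(78890, -708), -1), Pow(-369297, -1))) = Add(Mul(Pow(24, -1), Rational(1, 217948)), Mul(Pow(78182, -1), Rational(-1, 369297))) = Add(Mul(Rational(1, 24), Rational(1, 217948)), Mul(Rational(1, 78182), Rational(-1, 369297))) = Add(Rational(1, 5230752), Rational(-1, 28872378054)) = Rational(4811191217, 25170708208452768)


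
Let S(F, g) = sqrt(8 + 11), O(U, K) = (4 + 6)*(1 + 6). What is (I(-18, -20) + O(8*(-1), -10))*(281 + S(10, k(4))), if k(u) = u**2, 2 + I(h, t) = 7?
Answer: 21075 + 75*sqrt(19) ≈ 21402.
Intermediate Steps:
I(h, t) = 5 (I(h, t) = -2 + 7 = 5)
O(U, K) = 70 (O(U, K) = 10*7 = 70)
S(F, g) = sqrt(19)
(I(-18, -20) + O(8*(-1), -10))*(281 + S(10, k(4))) = (5 + 70)*(281 + sqrt(19)) = 75*(281 + sqrt(19)) = 21075 + 75*sqrt(19)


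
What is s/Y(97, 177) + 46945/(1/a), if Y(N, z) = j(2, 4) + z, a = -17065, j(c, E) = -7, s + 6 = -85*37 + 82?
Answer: -136189795319/170 ≈ -8.0112e+8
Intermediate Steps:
s = -3069 (s = -6 + (-85*37 + 82) = -6 + (-3145 + 82) = -6 - 3063 = -3069)
Y(N, z) = -7 + z
s/Y(97, 177) + 46945/(1/a) = -3069/(-7 + 177) + 46945/(1/(-17065)) = -3069/170 + 46945/(-1/17065) = -3069*1/170 + 46945*(-17065) = -3069/170 - 801116425 = -136189795319/170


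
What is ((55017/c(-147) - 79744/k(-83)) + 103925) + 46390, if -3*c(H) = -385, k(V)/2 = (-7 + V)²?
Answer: 23503944494/155925 ≈ 1.5074e+5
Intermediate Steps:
k(V) = 2*(-7 + V)²
c(H) = 385/3 (c(H) = -⅓*(-385) = 385/3)
((55017/c(-147) - 79744/k(-83)) + 103925) + 46390 = ((55017/(385/3) - 79744*1/(2*(-7 - 83)²)) + 103925) + 46390 = ((55017*(3/385) - 79744/(2*(-90)²)) + 103925) + 46390 = ((165051/385 - 79744/(2*8100)) + 103925) + 46390 = ((165051/385 - 79744/16200) + 103925) + 46390 = ((165051/385 - 79744*1/16200) + 103925) + 46390 = ((165051/385 - 9968/2025) + 103925) + 46390 = (66078119/155925 + 103925) + 46390 = 16270583744/155925 + 46390 = 23503944494/155925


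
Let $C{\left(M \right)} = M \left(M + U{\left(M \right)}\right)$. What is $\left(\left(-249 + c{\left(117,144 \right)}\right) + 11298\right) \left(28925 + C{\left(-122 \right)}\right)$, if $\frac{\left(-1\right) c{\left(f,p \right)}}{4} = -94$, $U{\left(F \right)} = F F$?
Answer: $-20245545575$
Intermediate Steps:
$U{\left(F \right)} = F^{2}$
$c{\left(f,p \right)} = 376$ ($c{\left(f,p \right)} = \left(-4\right) \left(-94\right) = 376$)
$C{\left(M \right)} = M \left(M + M^{2}\right)$
$\left(\left(-249 + c{\left(117,144 \right)}\right) + 11298\right) \left(28925 + C{\left(-122 \right)}\right) = \left(\left(-249 + 376\right) + 11298\right) \left(28925 + \left(-122\right)^{2} \left(1 - 122\right)\right) = \left(127 + 11298\right) \left(28925 + 14884 \left(-121\right)\right) = 11425 \left(28925 - 1800964\right) = 11425 \left(-1772039\right) = -20245545575$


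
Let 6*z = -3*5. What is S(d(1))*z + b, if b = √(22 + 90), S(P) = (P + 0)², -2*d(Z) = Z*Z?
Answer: -5/8 + 4*√7 ≈ 9.9580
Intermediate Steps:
d(Z) = -Z²/2 (d(Z) = -Z*Z/2 = -Z²/2)
S(P) = P²
z = -5/2 (z = (-3*5)/6 = (⅙)*(-15) = -5/2 ≈ -2.5000)
b = 4*√7 (b = √112 = 4*√7 ≈ 10.583)
S(d(1))*z + b = (-½*1²)²*(-5/2) + 4*√7 = (-½*1)²*(-5/2) + 4*√7 = (-½)²*(-5/2) + 4*√7 = (¼)*(-5/2) + 4*√7 = -5/8 + 4*√7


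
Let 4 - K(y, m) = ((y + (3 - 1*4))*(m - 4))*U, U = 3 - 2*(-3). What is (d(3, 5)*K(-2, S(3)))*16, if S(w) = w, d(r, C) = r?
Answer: -1104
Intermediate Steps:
U = 9 (U = 3 + 6 = 9)
K(y, m) = 4 - 9*(-1 + y)*(-4 + m) (K(y, m) = 4 - (y + (3 - 1*4))*(m - 4)*9 = 4 - (y + (3 - 4))*(-4 + m)*9 = 4 - (y - 1)*(-4 + m)*9 = 4 - (-1 + y)*(-4 + m)*9 = 4 - 9*(-1 + y)*(-4 + m))
(d(3, 5)*K(-2, S(3)))*16 = (3*(-32 + 9*3 + 36*(-2) - 9*3*(-2)))*16 = (3*(-32 + 27 - 72 + 54))*16 = (3*(-23))*16 = -69*16 = -1104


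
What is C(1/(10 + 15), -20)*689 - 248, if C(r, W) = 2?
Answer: 1130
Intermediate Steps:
C(1/(10 + 15), -20)*689 - 248 = 2*689 - 248 = 1378 - 248 = 1130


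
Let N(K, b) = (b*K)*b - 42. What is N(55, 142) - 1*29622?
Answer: 1079356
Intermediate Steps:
N(K, b) = -42 + K*b² (N(K, b) = (K*b)*b - 42 = K*b² - 42 = -42 + K*b²)
N(55, 142) - 1*29622 = (-42 + 55*142²) - 1*29622 = (-42 + 55*20164) - 29622 = (-42 + 1109020) - 29622 = 1108978 - 29622 = 1079356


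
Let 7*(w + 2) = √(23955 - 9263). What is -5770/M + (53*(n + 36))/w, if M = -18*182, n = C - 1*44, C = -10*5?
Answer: -18817909/989352 - 10759*√3673/3624 ≈ -198.95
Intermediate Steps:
C = -50
n = -94 (n = -50 - 1*44 = -50 - 44 = -94)
M = -3276
w = -2 + 2*√3673/7 (w = -2 + √(23955 - 9263)/7 = -2 + √14692/7 = -2 + (2*√3673)/7 = -2 + 2*√3673/7 ≈ 15.316)
-5770/M + (53*(n + 36))/w = -5770/(-3276) + (53*(-94 + 36))/(-2 + 2*√3673/7) = -5770*(-1/3276) + (53*(-58))/(-2 + 2*√3673/7) = 2885/1638 - 3074/(-2 + 2*√3673/7)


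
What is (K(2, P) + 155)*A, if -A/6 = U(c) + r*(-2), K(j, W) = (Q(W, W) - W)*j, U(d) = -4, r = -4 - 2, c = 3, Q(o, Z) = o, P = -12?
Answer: -7440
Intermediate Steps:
r = -6
K(j, W) = 0 (K(j, W) = (W - W)*j = 0*j = 0)
A = -48 (A = -6*(-4 - 6*(-2)) = -6*(-4 + 12) = -6*8 = -48)
(K(2, P) + 155)*A = (0 + 155)*(-48) = 155*(-48) = -7440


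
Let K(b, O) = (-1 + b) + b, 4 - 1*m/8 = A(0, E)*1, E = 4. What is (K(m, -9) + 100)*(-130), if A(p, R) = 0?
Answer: -21190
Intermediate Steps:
m = 32 (m = 32 - 0 = 32 - 8*0 = 32 + 0 = 32)
K(b, O) = -1 + 2*b
(K(m, -9) + 100)*(-130) = ((-1 + 2*32) + 100)*(-130) = ((-1 + 64) + 100)*(-130) = (63 + 100)*(-130) = 163*(-130) = -21190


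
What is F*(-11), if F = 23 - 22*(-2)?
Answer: -737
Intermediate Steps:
F = 67 (F = 23 + 44 = 67)
F*(-11) = 67*(-11) = -737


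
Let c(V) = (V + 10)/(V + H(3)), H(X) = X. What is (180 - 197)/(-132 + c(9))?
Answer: 204/1565 ≈ 0.13035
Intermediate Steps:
c(V) = (10 + V)/(3 + V) (c(V) = (V + 10)/(V + 3) = (10 + V)/(3 + V))
(180 - 197)/(-132 + c(9)) = (180 - 197)/(-132 + (10 + 9)/(3 + 9)) = -17/(-132 + 19/12) = -17/(-1565/12) = -17*(-12/1565) = 204/1565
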